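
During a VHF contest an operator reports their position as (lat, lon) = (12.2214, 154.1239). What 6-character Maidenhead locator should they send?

Shift to the Maidenhead origin (180°W, 90°S): lon 334.1239, lat 102.2214.
Field: 334.1239/20 → 16 → Q, 102.2214/10 → 10 → K; chars QK.
Square: 14.1239/2 → 7, 2.2214/1 → 2; chars 72.
Subsquare: 0.1239/0.0833333 → 1 → b, 0.2214/0.0416667 → 5 → f; chars bf.

QK72bf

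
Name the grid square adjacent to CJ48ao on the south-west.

CJ38xn

Longitude subsquare a = 0; −1 → -1, wraps to 23 = x, carry into square.
Longitude square 4; −1 → 3.
Latitude subsquare o = 14; −1 → 13 = n.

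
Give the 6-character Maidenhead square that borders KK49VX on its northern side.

Latitude subsquare x = 23; +1 → 24, wraps to 0 = a, carry into square.
Latitude square 9; +1 → 10, wraps to 0, carry into field.
Latitude field K = 10; +1 → 11 = L.
The longitude characters are unchanged.

KL40va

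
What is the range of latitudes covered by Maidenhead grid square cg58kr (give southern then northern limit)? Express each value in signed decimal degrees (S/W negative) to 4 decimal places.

Field C=2, G=6: +2·20° lon, +6·10° lat → SW at lon -140°, lat -30°.
Square 5, 8: +5·2° lon, +8·1° lat → SW at lon -130°, lat -22°.
Subsquare k=10, r=17: +10·0.0833333° lon, +17·0.0416667° lat → SW at lon -129.167°, lat -21.2917°.
Cell spans 0.0833333° lon × 0.0416667° lat.
south -21.2917, north -21.2500.

-21.2917, -21.2500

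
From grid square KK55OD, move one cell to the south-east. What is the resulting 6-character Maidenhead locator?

Longitude subsquare o = 14; +1 → 15 = p.
Latitude subsquare d = 3; −1 → 2 = c.

KK55pc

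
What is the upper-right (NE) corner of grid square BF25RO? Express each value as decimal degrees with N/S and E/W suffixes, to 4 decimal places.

34.3750° S, 154.5000° W

Field B=1, F=5: +1·20° lon, +5·10° lat → SW at lon -160°, lat -40°.
Square 2, 5: +2·2° lon, +5·1° lat → SW at lon -156°, lat -35°.
Subsquare r=17, o=14: +17·0.0833333° lon, +14·0.0416667° lat → SW at lon -154.583°, lat -34.4167°.
Cell spans 0.0833333° lon × 0.0416667° lat. NE corner is SW corner plus one full cell.
latitude 34.3750° S, longitude 154.5000° W.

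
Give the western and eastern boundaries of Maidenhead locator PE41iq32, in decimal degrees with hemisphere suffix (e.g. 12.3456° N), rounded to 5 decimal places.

Field P=15, E=4: +15·20° lon, +4·10° lat → SW at lon 120°, lat -50°.
Square 4, 1: +4·2° lon, +1·1° lat → SW at lon 128°, lat -49°.
Subsquare i=8, q=16: +8·0.0833333° lon, +16·0.0416667° lat → SW at lon 128.667°, lat -48.3333°.
Extended square 3, 2: +3·0.00833333° lon, +2·0.00416667° lat → SW at lon 128.692°, lat -48.325°.
Cell spans 0.00833333° lon × 0.00416667° lat.
west 128.69167° E, east 128.70000° E.

128.69167° E, 128.70000° E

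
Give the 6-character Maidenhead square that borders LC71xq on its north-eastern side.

LC81ar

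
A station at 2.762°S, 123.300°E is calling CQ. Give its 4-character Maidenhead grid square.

Offset from 180°W / 90°S: lon 303.30°, lat 87.24°.
Field (20°×10°, letters A–R): 303.30/20 → 15 → P, 87.24/10 → 8 → I; chars PI.
Square (2°×1°, digits 0–9): 3.30/2 → 1, 7.24/1 → 7; chars 17.

PI17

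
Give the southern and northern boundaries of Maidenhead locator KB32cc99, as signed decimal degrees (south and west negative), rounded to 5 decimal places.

Field K=10, B=1: +10·20° lon, +1·10° lat → SW at lon 20°, lat -80°.
Square 3, 2: +3·2° lon, +2·1° lat → SW at lon 26°, lat -78°.
Subsquare c=2, c=2: +2·0.0833333° lon, +2·0.0416667° lat → SW at lon 26.1667°, lat -77.9167°.
Extended square 9, 9: +9·0.00833333° lon, +9·0.00416667° lat → SW at lon 26.2417°, lat -77.8792°.
Cell spans 0.00833333° lon × 0.00416667° lat.
south -77.87917, north -77.87500.

-77.87917, -77.87500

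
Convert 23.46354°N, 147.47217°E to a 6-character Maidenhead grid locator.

QL33rl

Add 180° to longitude and 90° to latitude: 327.4722, 113.4635.
Field (20°×10°, letters A–R): lon ⌊327.4722/20⌋ = 16 → Q; lat ⌊113.4635/10⌋ = 11 → L.
Square (2°×1°, digits 0–9): lon ⌊7.4722/2⌋ = 3; lat ⌊3.4635/1⌋ = 3.
Subsquare (5′×2.5′, letters a–x): lon ⌊1.4722/0.0833333⌋ = 17 → r; lat ⌊0.4635/0.0416667⌋ = 11 → l.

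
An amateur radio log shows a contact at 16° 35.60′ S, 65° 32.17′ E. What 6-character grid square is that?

Shift to the Maidenhead origin (180°W, 90°S): lon 245.5362, lat 73.4067.
Field (20°×10°, letters A–R): 245.5362/20 → 12 → M, 73.4067/10 → 7 → H; chars MH.
Square (2°×1°, digits 0–9): 5.5362/2 → 2, 3.4067/1 → 3; chars 23.
Subsquare (5′×2.5′, letters a–x): 1.5362/0.0833333 → 18 → s, 0.4067/0.0416667 → 9 → j; chars sj.

MH23sj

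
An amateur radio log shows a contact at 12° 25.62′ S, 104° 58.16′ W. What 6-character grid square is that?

Offset from 180°W / 90°S: lon 75.0307°, lat 77.5730°.
Field: lon ⌊75.0307/20⌋ = 3 → D; lat ⌊77.5730/10⌋ = 7 → H.
Square: lon ⌊15.0307/2⌋ = 7; lat ⌊7.5730/1⌋ = 7.
Subsquare: lon ⌊1.0307/0.0833333⌋ = 12 → m; lat ⌊0.5730/0.0416667⌋ = 13 → n.

DH77mn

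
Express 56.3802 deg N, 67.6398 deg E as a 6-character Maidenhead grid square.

MO36tj

Shift to the Maidenhead origin (180°W, 90°S): lon 247.6398, lat 146.3802.
Field: 247.6398/20 → 12 → M, 146.3802/10 → 14 → O; chars MO.
Square: 7.6398/2 → 3, 6.3802/1 → 6; chars 36.
Subsquare: 1.6398/0.0833333 → 19 → t, 0.3802/0.0416667 → 9 → j; chars tj.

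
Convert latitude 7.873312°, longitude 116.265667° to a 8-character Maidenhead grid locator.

OJ87du19

Add 180° to longitude and 90° to latitude: 296.26567, 97.87331.
Field (20°×10°, letters A–R): lon ⌊296.26567/20⌋ = 14 → O; lat ⌊97.87331/10⌋ = 9 → J.
Square (2°×1°, digits 0–9): lon ⌊16.26567/2⌋ = 8; lat ⌊7.87331/1⌋ = 7.
Subsquare (5′×2.5′, letters a–x): lon ⌊0.26567/0.0833333⌋ = 3 → d; lat ⌊0.87331/0.0416667⌋ = 20 → u.
Extended square (30″×15″, digits 0–9): lon ⌊0.01567/0.00833333⌋ = 1; lat ⌊0.03998/0.00416667⌋ = 9.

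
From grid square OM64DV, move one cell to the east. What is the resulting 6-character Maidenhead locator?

OM64ev

Longitude subsquare d = 3; +1 → 4 = e.
The latitude characters are unchanged.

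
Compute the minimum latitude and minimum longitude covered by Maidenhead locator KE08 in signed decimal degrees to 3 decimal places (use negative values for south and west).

Field K=10, E=4: +10·20° lon, +4·10° lat → SW at lon 20°, lat -50°.
Square 0, 8: +0·2° lon, +8·1° lat → SW at lon 20°, lat -42°.
latitude -42.000, longitude 20.000.

-42.000, 20.000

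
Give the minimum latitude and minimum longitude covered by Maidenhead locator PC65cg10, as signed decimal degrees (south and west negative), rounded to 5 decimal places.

Field P=15, C=2: +15·20° lon, +2·10° lat → SW at lon 120°, lat -70°.
Square 6, 5: +6·2° lon, +5·1° lat → SW at lon 132°, lat -65°.
Subsquare c=2, g=6: +2·0.0833333° lon, +6·0.0416667° lat → SW at lon 132.167°, lat -64.75°.
Extended square 1, 0: +1·0.00833333° lon, +0·0.00416667° lat → SW at lon 132.175°, lat -64.75°.
latitude -64.75000, longitude 132.17500.

-64.75000, 132.17500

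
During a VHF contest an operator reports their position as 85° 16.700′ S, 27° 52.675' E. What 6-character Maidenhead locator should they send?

Add 180° to longitude and 90° to latitude: 207.8779, 4.7217.
Field (20°×10°, letters A–R): lon ⌊207.8779/20⌋ = 10 → K; lat ⌊4.7217/10⌋ = 0 → A.
Square (2°×1°, digits 0–9): lon ⌊7.8779/2⌋ = 3; lat ⌊4.7217/1⌋ = 4.
Subsquare (5′×2.5′, letters a–x): lon ⌊1.8779/0.0833333⌋ = 22 → w; lat ⌊0.7217/0.0416667⌋ = 17 → r.

KA34wr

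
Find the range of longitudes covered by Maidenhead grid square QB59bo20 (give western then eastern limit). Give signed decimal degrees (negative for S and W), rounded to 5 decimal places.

Field Q=16, B=1: +16·20° lon, +1·10° lat → SW at lon 140°, lat -80°.
Square 5, 9: +5·2° lon, +9·1° lat → SW at lon 150°, lat -71°.
Subsquare b=1, o=14: +1·0.0833333° lon, +14·0.0416667° lat → SW at lon 150.083°, lat -70.4167°.
Extended square 2, 0: +2·0.00833333° lon, +0·0.00416667° lat → SW at lon 150.1°, lat -70.4167°.
Cell spans 0.00833333° lon × 0.00416667° lat.
west 150.10000, east 150.10833.

150.10000, 150.10833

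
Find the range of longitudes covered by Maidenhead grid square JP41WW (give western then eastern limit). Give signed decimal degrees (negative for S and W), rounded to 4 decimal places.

9.8333, 9.9167

Field J=9, P=15: +9·20° lon, +15·10° lat → SW at lon 0°, lat 60°.
Square 4, 1: +4·2° lon, +1·1° lat → SW at lon 8°, lat 61°.
Subsquare w=22, w=22: +22·0.0833333° lon, +22·0.0416667° lat → SW at lon 9.83333°, lat 61.9167°.
Cell spans 0.0833333° lon × 0.0416667° lat.
west 9.8333, east 9.9167.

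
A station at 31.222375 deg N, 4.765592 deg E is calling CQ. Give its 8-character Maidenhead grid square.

JM21jf13

Add 180° to longitude and 90° to latitude: 184.76559, 121.22237.
Field: lon ⌊184.76559/20⌋ = 9 → J; lat ⌊121.22237/10⌋ = 12 → M.
Square: lon ⌊4.76559/2⌋ = 2; lat ⌊1.22237/1⌋ = 1.
Subsquare: lon ⌊0.76559/0.0833333⌋ = 9 → j; lat ⌊0.22237/0.0416667⌋ = 5 → f.
Extended square: lon ⌊0.01559/0.00833333⌋ = 1; lat ⌊0.01404/0.00416667⌋ = 3.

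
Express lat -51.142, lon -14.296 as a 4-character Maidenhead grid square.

Offset from 180°W / 90°S: lon 165.70°, lat 38.86°.
Field: 165.70/20 → 8 → I, 38.86/10 → 3 → D; chars ID.
Square: 5.70/2 → 2, 8.86/1 → 8; chars 28.

ID28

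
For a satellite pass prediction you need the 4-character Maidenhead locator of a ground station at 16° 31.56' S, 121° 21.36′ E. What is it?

Offset from 180°W / 90°S: lon 301.36°, lat 73.47°.
Field (20°×10°, letters A–R): lon ⌊301.36/20⌋ = 15 → P; lat ⌊73.47/10⌋ = 7 → H.
Square (2°×1°, digits 0–9): lon ⌊1.36/2⌋ = 0; lat ⌊3.47/1⌋ = 3.

PH03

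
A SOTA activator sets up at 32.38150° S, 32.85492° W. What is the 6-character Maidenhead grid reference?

Shift to the Maidenhead origin (180°W, 90°S): lon 147.1451, lat 57.6185.
Field: lon ⌊147.1451/20⌋ = 7 → H; lat ⌊57.6185/10⌋ = 5 → F.
Square: lon ⌊7.1451/2⌋ = 3; lat ⌊7.6185/1⌋ = 7.
Subsquare: lon ⌊1.1451/0.0833333⌋ = 13 → n; lat ⌊0.6185/0.0416667⌋ = 14 → o.

HF37no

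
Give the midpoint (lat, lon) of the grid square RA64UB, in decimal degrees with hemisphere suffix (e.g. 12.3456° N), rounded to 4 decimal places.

85.9375° S, 173.7083° E

Field R=17, A=0: +17·20° lon, +0·10° lat → SW at lon 160°, lat -90°.
Square 6, 4: +6·2° lon, +4·1° lat → SW at lon 172°, lat -86°.
Subsquare u=20, b=1: +20·0.0833333° lon, +1·0.0416667° lat → SW at lon 173.667°, lat -85.9583°.
Cell spans 0.0833333° lon × 0.0416667° lat. Centre is SW corner plus half of each.
latitude 85.9375° S, longitude 173.7083° E.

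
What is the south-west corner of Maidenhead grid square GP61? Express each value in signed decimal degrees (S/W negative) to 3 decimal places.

61.000, -48.000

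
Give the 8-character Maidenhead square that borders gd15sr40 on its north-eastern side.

GD15sr51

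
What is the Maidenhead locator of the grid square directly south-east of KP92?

LP01

Longitude square 9; +1 → 10, wraps to 0, carry into field.
Longitude field K = 10; +1 → 11 = L.
Latitude square 2; −1 → 1.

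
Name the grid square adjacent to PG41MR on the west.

PG41lr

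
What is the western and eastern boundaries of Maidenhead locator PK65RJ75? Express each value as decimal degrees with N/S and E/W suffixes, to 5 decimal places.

133.47500° E, 133.48333° E

Field P=15, K=10: +15·20° lon, +10·10° lat → SW at lon 120°, lat 10°.
Square 6, 5: +6·2° lon, +5·1° lat → SW at lon 132°, lat 15°.
Subsquare r=17, j=9: +17·0.0833333° lon, +9·0.0416667° lat → SW at lon 133.417°, lat 15.375°.
Extended square 7, 5: +7·0.00833333° lon, +5·0.00416667° lat → SW at lon 133.475°, lat 15.3958°.
Cell spans 0.00833333° lon × 0.00416667° lat.
west 133.47500° E, east 133.48333° E.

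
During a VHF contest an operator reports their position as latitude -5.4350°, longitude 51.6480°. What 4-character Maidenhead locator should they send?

Shift to the Maidenhead origin (180°W, 90°S): lon 231.65, lat 84.56.
Field (20°×10°, letters A–R): 231.65/20 → 11 → L, 84.56/10 → 8 → I; chars LI.
Square (2°×1°, digits 0–9): 11.65/2 → 5, 4.56/1 → 4; chars 54.

LI54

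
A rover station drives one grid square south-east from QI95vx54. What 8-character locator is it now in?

QI95vx63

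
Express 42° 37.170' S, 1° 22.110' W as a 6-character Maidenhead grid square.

IE97hj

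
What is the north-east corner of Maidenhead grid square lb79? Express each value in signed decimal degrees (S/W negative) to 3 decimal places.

-70.000, 56.000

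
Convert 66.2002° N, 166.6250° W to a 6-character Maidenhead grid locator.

AP66qe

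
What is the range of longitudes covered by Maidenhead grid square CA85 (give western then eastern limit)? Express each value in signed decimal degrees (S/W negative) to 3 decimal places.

-124.000, -122.000

Field C=2, A=0: +2·20° lon, +0·10° lat → SW at lon -140°, lat -90°.
Square 8, 5: +8·2° lon, +5·1° lat → SW at lon -124°, lat -85°.
Cell spans 2° lon × 1° lat.
west -124.000, east -122.000.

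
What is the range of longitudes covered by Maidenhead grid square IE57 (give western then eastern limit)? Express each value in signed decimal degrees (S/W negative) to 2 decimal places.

-10.00, -8.00

Field I=8, E=4: +8·20° lon, +4·10° lat → SW at lon -20°, lat -50°.
Square 5, 7: +5·2° lon, +7·1° lat → SW at lon -10°, lat -43°.
Cell spans 2° lon × 1° lat.
west -10.00, east -8.00.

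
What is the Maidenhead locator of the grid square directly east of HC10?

HC20

Longitude square 1; +1 → 2.
The latitude characters are unchanged.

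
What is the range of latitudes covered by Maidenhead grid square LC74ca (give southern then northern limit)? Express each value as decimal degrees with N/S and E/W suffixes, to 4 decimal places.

Field L=11, C=2: +11·20° lon, +2·10° lat → SW at lon 40°, lat -70°.
Square 7, 4: +7·2° lon, +4·1° lat → SW at lon 54°, lat -66°.
Subsquare c=2, a=0: +2·0.0833333° lon, +0·0.0416667° lat → SW at lon 54.1667°, lat -66°.
Cell spans 0.0833333° lon × 0.0416667° lat.
south 66.0000° S, north 65.9583° S.

66.0000° S, 65.9583° S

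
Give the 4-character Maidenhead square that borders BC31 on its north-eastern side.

BC42

Longitude square 3; +1 → 4.
Latitude square 1; +1 → 2.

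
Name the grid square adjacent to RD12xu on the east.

RD22au

Longitude subsquare x = 23; +1 → 24, wraps to 0 = a, carry into square.
Longitude square 1; +1 → 2.
The latitude characters are unchanged.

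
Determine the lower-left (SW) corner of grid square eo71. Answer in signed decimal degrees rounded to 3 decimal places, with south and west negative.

Field E=4, O=14: +4·20° lon, +14·10° lat → SW at lon -100°, lat 50°.
Square 7, 1: +7·2° lon, +1·1° lat → SW at lon -86°, lat 51°.
latitude 51.000, longitude -86.000.

51.000, -86.000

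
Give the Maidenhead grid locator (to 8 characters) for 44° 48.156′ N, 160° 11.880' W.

AN94vt62

Add 180° to longitude and 90° to latitude: 19.80200, 134.80260.
Field: 19.80200/20 → 0 → A, 134.80260/10 → 13 → N; chars AN.
Square: 19.80200/2 → 9, 4.80260/1 → 4; chars 94.
Subsquare: 1.80200/0.0833333 → 21 → v, 0.80260/0.0416667 → 19 → t; chars vt.
Extended square: 0.05200/0.00833333 → 6, 0.01093/0.00416667 → 2; chars 62.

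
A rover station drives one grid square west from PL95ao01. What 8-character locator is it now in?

PL85xo91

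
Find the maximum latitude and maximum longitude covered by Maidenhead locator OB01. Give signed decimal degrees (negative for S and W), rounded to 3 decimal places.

Field O=14, B=1: +14·20° lon, +1·10° lat → SW at lon 100°, lat -80°.
Square 0, 1: +0·2° lon, +1·1° lat → SW at lon 100°, lat -79°.
Cell spans 2° lon × 1° lat. NE corner is SW corner plus one full cell.
latitude -78.000, longitude 102.000.

-78.000, 102.000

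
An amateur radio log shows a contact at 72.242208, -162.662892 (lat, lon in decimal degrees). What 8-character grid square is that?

AQ82qf08

Shift to the Maidenhead origin (180°W, 90°S): lon 17.33711, lat 162.24221.
Field: 17.33711/20 → 0 → A, 162.24221/10 → 16 → Q; chars AQ.
Square: 17.33711/2 → 8, 2.24221/1 → 2; chars 82.
Subsquare: 1.33711/0.0833333 → 16 → q, 0.24221/0.0416667 → 5 → f; chars qf.
Extended square: 0.00377/0.00833333 → 0, 0.03387/0.00416667 → 8; chars 08.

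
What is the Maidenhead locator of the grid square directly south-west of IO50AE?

Longitude subsquare a = 0; −1 → -1, wraps to 23 = x, carry into square.
Longitude square 5; −1 → 4.
Latitude subsquare e = 4; −1 → 3 = d.

IO40xd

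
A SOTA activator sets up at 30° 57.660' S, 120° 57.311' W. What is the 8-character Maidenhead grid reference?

CF99ma59

Add 180° to longitude and 90° to latitude: 59.04482, 59.03900.
Field: lon ⌊59.04482/20⌋ = 2 → C; lat ⌊59.03900/10⌋ = 5 → F.
Square: lon ⌊19.04482/2⌋ = 9; lat ⌊9.03900/1⌋ = 9.
Subsquare: lon ⌊1.04482/0.0833333⌋ = 12 → m; lat ⌊0.03900/0.0416667⌋ = 0 → a.
Extended square: lon ⌊0.04482/0.00833333⌋ = 5; lat ⌊0.03900/0.00416667⌋ = 9.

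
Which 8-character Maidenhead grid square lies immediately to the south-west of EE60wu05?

Longitude extended square 0; −1 → -1, wraps to 9, carry into subsquare.
Longitude subsquare w = 22; −1 → 21 = v.
Latitude extended square 5; −1 → 4.

EE60vu94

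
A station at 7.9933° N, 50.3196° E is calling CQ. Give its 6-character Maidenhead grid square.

LJ57dx

Add 180° to longitude and 90° to latitude: 230.3196, 97.9933.
Field: lon ⌊230.3196/20⌋ = 11 → L; lat ⌊97.9933/10⌋ = 9 → J.
Square: lon ⌊10.3196/2⌋ = 5; lat ⌊7.9933/1⌋ = 7.
Subsquare: lon ⌊0.3196/0.0833333⌋ = 3 → d; lat ⌊0.9933/0.0416667⌋ = 23 → x.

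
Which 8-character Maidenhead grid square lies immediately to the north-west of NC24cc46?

Longitude extended square 4; −1 → 3.
Latitude extended square 6; +1 → 7.

NC24cc37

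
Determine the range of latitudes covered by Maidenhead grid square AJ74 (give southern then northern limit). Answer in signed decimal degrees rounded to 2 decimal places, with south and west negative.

Field A=0, J=9: +0·20° lon, +9·10° lat → SW at lon -180°, lat 0°.
Square 7, 4: +7·2° lon, +4·1° lat → SW at lon -166°, lat 4°.
Cell spans 2° lon × 1° lat.
south 4.00, north 5.00.

4.00, 5.00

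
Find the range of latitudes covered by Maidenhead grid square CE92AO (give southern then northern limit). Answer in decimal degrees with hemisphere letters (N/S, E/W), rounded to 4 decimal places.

47.4167° S, 47.3750° S

Field C=2, E=4: +2·20° lon, +4·10° lat → SW at lon -140°, lat -50°.
Square 9, 2: +9·2° lon, +2·1° lat → SW at lon -122°, lat -48°.
Subsquare a=0, o=14: +0·0.0833333° lon, +14·0.0416667° lat → SW at lon -122°, lat -47.4167°.
Cell spans 0.0833333° lon × 0.0416667° lat.
south 47.4167° S, north 47.3750° S.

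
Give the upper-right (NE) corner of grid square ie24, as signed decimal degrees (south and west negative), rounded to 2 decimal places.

Field I=8, E=4: +8·20° lon, +4·10° lat → SW at lon -20°, lat -50°.
Square 2, 4: +2·2° lon, +4·1° lat → SW at lon -16°, lat -46°.
Cell spans 2° lon × 1° lat. NE corner is SW corner plus one full cell.
latitude -45.00, longitude -14.00.

-45.00, -14.00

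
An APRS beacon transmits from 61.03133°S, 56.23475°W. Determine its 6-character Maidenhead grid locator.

GC18vx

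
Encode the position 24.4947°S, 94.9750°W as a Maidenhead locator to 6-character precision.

Offset from 180°W / 90°S: lon 85.0250°, lat 65.5053°.
Field: 85.0250/20 → 4 → E, 65.5053/10 → 6 → G; chars EG.
Square: 5.0250/2 → 2, 5.5053/1 → 5; chars 25.
Subsquare: 1.0250/0.0833333 → 12 → m, 0.5053/0.0416667 → 12 → m; chars mm.

EG25mm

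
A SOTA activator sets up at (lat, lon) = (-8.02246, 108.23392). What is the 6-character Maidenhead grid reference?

OI41cx

Offset from 180°W / 90°S: lon 288.2339°, lat 81.9775°.
Field: lon ⌊288.2339/20⌋ = 14 → O; lat ⌊81.9775/10⌋ = 8 → I.
Square: lon ⌊8.2339/2⌋ = 4; lat ⌊1.9775/1⌋ = 1.
Subsquare: lon ⌊0.2339/0.0833333⌋ = 2 → c; lat ⌊0.9775/0.0416667⌋ = 23 → x.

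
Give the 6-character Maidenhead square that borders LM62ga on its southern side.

Latitude subsquare a = 0; −1 → -1, wraps to 23 = x, carry into square.
Latitude square 2; −1 → 1.
The longitude characters are unchanged.

LM61gx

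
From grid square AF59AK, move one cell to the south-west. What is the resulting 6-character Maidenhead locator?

AF49xj

Longitude subsquare a = 0; −1 → -1, wraps to 23 = x, carry into square.
Longitude square 5; −1 → 4.
Latitude subsquare k = 10; −1 → 9 = j.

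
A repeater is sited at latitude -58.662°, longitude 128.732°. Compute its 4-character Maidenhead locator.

PD41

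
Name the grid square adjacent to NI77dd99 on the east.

Longitude extended square 9; +1 → 10, wraps to 0, carry into subsquare.
Longitude subsquare d = 3; +1 → 4 = e.
The latitude characters are unchanged.

NI77ed09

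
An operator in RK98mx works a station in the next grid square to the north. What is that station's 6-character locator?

Latitude subsquare x = 23; +1 → 24, wraps to 0 = a, carry into square.
Latitude square 8; +1 → 9.
The longitude characters are unchanged.

RK99ma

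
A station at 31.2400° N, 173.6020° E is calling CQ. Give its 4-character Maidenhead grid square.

RM61

Shift to the Maidenhead origin (180°W, 90°S): lon 353.60, lat 121.24.
Field: lon ⌊353.60/20⌋ = 17 → R; lat ⌊121.24/10⌋ = 12 → M.
Square: lon ⌊13.60/2⌋ = 6; lat ⌊1.24/1⌋ = 1.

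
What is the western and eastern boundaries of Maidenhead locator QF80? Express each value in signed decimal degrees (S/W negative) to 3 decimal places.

156.000, 158.000

Field Q=16, F=5: +16·20° lon, +5·10° lat → SW at lon 140°, lat -40°.
Square 8, 0: +8·2° lon, +0·1° lat → SW at lon 156°, lat -40°.
Cell spans 2° lon × 1° lat.
west 156.000, east 158.000.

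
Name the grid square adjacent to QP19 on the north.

QQ10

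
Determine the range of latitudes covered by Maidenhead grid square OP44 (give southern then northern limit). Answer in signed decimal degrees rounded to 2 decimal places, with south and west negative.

64.00, 65.00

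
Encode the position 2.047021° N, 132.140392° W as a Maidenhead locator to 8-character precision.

Add 180° to longitude and 90° to latitude: 47.85961, 92.04702.
Field (20°×10°, letters A–R): lon ⌊47.85961/20⌋ = 2 → C; lat ⌊92.04702/10⌋ = 9 → J.
Square (2°×1°, digits 0–9): lon ⌊7.85961/2⌋ = 3; lat ⌊2.04702/1⌋ = 2.
Subsquare (5′×2.5′, letters a–x): lon ⌊1.85961/0.0833333⌋ = 22 → w; lat ⌊0.04702/0.0416667⌋ = 1 → b.
Extended square (30″×15″, digits 0–9): lon ⌊0.02627/0.00833333⌋ = 3; lat ⌊0.00535/0.00416667⌋ = 1.

CJ32wb31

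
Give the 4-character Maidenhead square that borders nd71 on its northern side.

ND72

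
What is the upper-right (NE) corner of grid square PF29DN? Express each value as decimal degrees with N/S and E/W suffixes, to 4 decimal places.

Field P=15, F=5: +15·20° lon, +5·10° lat → SW at lon 120°, lat -40°.
Square 2, 9: +2·2° lon, +9·1° lat → SW at lon 124°, lat -31°.
Subsquare d=3, n=13: +3·0.0833333° lon, +13·0.0416667° lat → SW at lon 124.25°, lat -30.4583°.
Cell spans 0.0833333° lon × 0.0416667° lat. NE corner is SW corner plus one full cell.
latitude 30.4167° S, longitude 124.3333° E.

30.4167° S, 124.3333° E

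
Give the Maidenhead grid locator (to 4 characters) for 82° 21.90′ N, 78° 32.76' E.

MR92

Shift to the Maidenhead origin (180°W, 90°S): lon 258.55, lat 172.37.
Field: lon ⌊258.55/20⌋ = 12 → M; lat ⌊172.37/10⌋ = 17 → R.
Square: lon ⌊18.55/2⌋ = 9; lat ⌊2.37/1⌋ = 2.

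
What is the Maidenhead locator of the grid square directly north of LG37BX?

Latitude subsquare x = 23; +1 → 24, wraps to 0 = a, carry into square.
Latitude square 7; +1 → 8.
The longitude characters are unchanged.

LG38ba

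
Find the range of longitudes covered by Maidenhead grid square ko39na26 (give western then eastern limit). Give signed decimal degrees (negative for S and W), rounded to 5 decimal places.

Field K=10, O=14: +10·20° lon, +14·10° lat → SW at lon 20°, lat 50°.
Square 3, 9: +3·2° lon, +9·1° lat → SW at lon 26°, lat 59°.
Subsquare n=13, a=0: +13·0.0833333° lon, +0·0.0416667° lat → SW at lon 27.0833°, lat 59°.
Extended square 2, 6: +2·0.00833333° lon, +6·0.00416667° lat → SW at lon 27.1°, lat 59.025°.
Cell spans 0.00833333° lon × 0.00416667° lat.
west 27.10000, east 27.10833.

27.10000, 27.10833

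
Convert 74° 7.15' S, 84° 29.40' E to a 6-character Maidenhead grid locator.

NB25fv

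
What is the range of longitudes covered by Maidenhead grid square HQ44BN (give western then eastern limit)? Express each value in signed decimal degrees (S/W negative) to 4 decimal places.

-31.9167, -31.8333

Field H=7, Q=16: +7·20° lon, +16·10° lat → SW at lon -40°, lat 70°.
Square 4, 4: +4·2° lon, +4·1° lat → SW at lon -32°, lat 74°.
Subsquare b=1, n=13: +1·0.0833333° lon, +13·0.0416667° lat → SW at lon -31.9167°, lat 74.5417°.
Cell spans 0.0833333° lon × 0.0416667° lat.
west -31.9167, east -31.8333.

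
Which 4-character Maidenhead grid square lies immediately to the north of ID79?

Latitude square 9; +1 → 10, wraps to 0, carry into field.
Latitude field D = 3; +1 → 4 = E.
The longitude characters are unchanged.

IE70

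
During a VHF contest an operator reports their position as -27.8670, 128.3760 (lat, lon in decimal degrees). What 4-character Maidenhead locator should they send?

Shift to the Maidenhead origin (180°W, 90°S): lon 308.38, lat 62.13.
Field: 308.38/20 → 15 → P, 62.13/10 → 6 → G; chars PG.
Square: 8.38/2 → 4, 2.13/1 → 2; chars 42.

PG42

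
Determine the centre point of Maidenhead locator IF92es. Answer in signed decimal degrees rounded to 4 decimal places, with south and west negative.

-37.2292, -1.6250

Field I=8, F=5: +8·20° lon, +5·10° lat → SW at lon -20°, lat -40°.
Square 9, 2: +9·2° lon, +2·1° lat → SW at lon -2°, lat -38°.
Subsquare e=4, s=18: +4·0.0833333° lon, +18·0.0416667° lat → SW at lon -1.66667°, lat -37.25°.
Cell spans 0.0833333° lon × 0.0416667° lat. Centre is SW corner plus half of each.
latitude -37.2292, longitude -1.6250.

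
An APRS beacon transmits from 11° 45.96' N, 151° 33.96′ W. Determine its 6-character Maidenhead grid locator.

BK41fs

Add 180° to longitude and 90° to latitude: 28.4340, 101.7660.
Field: 28.4340/20 → 1 → B, 101.7660/10 → 10 → K; chars BK.
Square: 8.4340/2 → 4, 1.7660/1 → 1; chars 41.
Subsquare: 0.4340/0.0833333 → 5 → f, 0.7660/0.0416667 → 18 → s; chars fs.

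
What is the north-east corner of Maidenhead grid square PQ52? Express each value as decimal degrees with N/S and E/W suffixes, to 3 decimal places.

73.000° N, 132.000° E

Field P=15, Q=16: +15·20° lon, +16·10° lat → SW at lon 120°, lat 70°.
Square 5, 2: +5·2° lon, +2·1° lat → SW at lon 130°, lat 72°.
Cell spans 2° lon × 1° lat. NE corner is SW corner plus one full cell.
latitude 73.000° N, longitude 132.000° E.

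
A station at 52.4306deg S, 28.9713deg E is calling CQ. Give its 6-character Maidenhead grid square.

KD47ln

Add 180° to longitude and 90° to latitude: 208.9713, 37.5694.
Field: 208.9713/20 → 10 → K, 37.5694/10 → 3 → D; chars KD.
Square: 8.9713/2 → 4, 7.5694/1 → 7; chars 47.
Subsquare: 0.9713/0.0833333 → 11 → l, 0.5694/0.0416667 → 13 → n; chars ln.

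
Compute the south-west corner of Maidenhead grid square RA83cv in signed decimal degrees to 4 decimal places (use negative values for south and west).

-86.1250, 176.1667

Field R=17, A=0: +17·20° lon, +0·10° lat → SW at lon 160°, lat -90°.
Square 8, 3: +8·2° lon, +3·1° lat → SW at lon 176°, lat -87°.
Subsquare c=2, v=21: +2·0.0833333° lon, +21·0.0416667° lat → SW at lon 176.167°, lat -86.125°.
latitude -86.1250, longitude 176.1667.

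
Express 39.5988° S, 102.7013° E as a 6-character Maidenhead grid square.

Offset from 180°W / 90°S: lon 282.7013°, lat 50.4012°.
Field (20°×10°, letters A–R): lon ⌊282.7013/20⌋ = 14 → O; lat ⌊50.4012/10⌋ = 5 → F.
Square (2°×1°, digits 0–9): lon ⌊2.7013/2⌋ = 1; lat ⌊0.4012/1⌋ = 0.
Subsquare (5′×2.5′, letters a–x): lon ⌊0.7013/0.0833333⌋ = 8 → i; lat ⌊0.4012/0.0416667⌋ = 9 → j.

OF10ij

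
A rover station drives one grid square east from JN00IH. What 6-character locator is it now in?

JN00jh

Longitude subsquare i = 8; +1 → 9 = j.
The latitude characters are unchanged.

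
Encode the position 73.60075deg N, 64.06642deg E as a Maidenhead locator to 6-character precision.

MQ23ao

Offset from 180°W / 90°S: lon 244.0664°, lat 163.6008°.
Field: 244.0664/20 → 12 → M, 163.6008/10 → 16 → Q; chars MQ.
Square: 4.0664/2 → 2, 3.6008/1 → 3; chars 23.
Subsquare: 0.0664/0.0833333 → 0 → a, 0.6008/0.0416667 → 14 → o; chars ao.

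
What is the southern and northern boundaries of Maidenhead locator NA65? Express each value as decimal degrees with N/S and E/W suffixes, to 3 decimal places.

85.000° S, 84.000° S

Field N=13, A=0: +13·20° lon, +0·10° lat → SW at lon 80°, lat -90°.
Square 6, 5: +6·2° lon, +5·1° lat → SW at lon 92°, lat -85°.
Cell spans 2° lon × 1° lat.
south 85.000° S, north 84.000° S.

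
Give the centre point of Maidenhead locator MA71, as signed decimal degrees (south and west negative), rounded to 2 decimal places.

Field M=12, A=0: +12·20° lon, +0·10° lat → SW at lon 60°, lat -90°.
Square 7, 1: +7·2° lon, +1·1° lat → SW at lon 74°, lat -89°.
Cell spans 2° lon × 1° lat. Centre is SW corner plus half of each.
latitude -88.50, longitude 75.00.

-88.50, 75.00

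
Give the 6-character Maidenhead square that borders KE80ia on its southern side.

KD89ix

Latitude subsquare a = 0; −1 → -1, wraps to 23 = x, carry into square.
Latitude square 0; −1 → -1, wraps to 9, carry into field.
Latitude field E = 4; −1 → 3 = D.
The longitude characters are unchanged.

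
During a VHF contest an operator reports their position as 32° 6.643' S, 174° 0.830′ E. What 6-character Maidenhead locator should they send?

RF77av

Add 180° to longitude and 90° to latitude: 354.0138, 57.8893.
Field (20°×10°, letters A–R): 354.0138/20 → 17 → R, 57.8893/10 → 5 → F; chars RF.
Square (2°×1°, digits 0–9): 14.0138/2 → 7, 7.8893/1 → 7; chars 77.
Subsquare (5′×2.5′, letters a–x): 0.0138/0.0833333 → 0 → a, 0.8893/0.0416667 → 21 → v; chars av.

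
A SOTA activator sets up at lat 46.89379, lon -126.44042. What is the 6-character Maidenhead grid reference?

CN66sv

Add 180° to longitude and 90° to latitude: 53.5596, 136.8938.
Field: lon ⌊53.5596/20⌋ = 2 → C; lat ⌊136.8938/10⌋ = 13 → N.
Square: lon ⌊13.5596/2⌋ = 6; lat ⌊6.8938/1⌋ = 6.
Subsquare: lon ⌊1.5596/0.0833333⌋ = 18 → s; lat ⌊0.8938/0.0416667⌋ = 21 → v.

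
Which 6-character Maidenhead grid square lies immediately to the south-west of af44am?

AF34xl

Longitude subsquare a = 0; −1 → -1, wraps to 23 = x, carry into square.
Longitude square 4; −1 → 3.
Latitude subsquare m = 12; −1 → 11 = l.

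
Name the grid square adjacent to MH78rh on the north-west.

MH78qi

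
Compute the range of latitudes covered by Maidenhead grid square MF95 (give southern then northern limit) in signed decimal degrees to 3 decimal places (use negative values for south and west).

-35.000, -34.000

Field M=12, F=5: +12·20° lon, +5·10° lat → SW at lon 60°, lat -40°.
Square 9, 5: +9·2° lon, +5·1° lat → SW at lon 78°, lat -35°.
Cell spans 2° lon × 1° lat.
south -35.000, north -34.000.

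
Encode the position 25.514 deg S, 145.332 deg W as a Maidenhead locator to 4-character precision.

Shift to the Maidenhead origin (180°W, 90°S): lon 34.67, lat 64.49.
Field: 34.67/20 → 1 → B, 64.49/10 → 6 → G; chars BG.
Square: 14.67/2 → 7, 4.49/1 → 4; chars 74.

BG74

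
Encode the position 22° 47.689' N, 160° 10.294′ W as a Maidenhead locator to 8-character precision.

Add 180° to longitude and 90° to latitude: 19.82843, 112.79482.
Field: 19.82843/20 → 0 → A, 112.79482/10 → 11 → L; chars AL.
Square: 19.82843/2 → 9, 2.79482/1 → 2; chars 92.
Subsquare: 1.82843/0.0833333 → 21 → v, 0.79482/0.0416667 → 19 → t; chars vt.
Extended square: 0.07843/0.00833333 → 9, 0.00315/0.00416667 → 0; chars 90.

AL92vt90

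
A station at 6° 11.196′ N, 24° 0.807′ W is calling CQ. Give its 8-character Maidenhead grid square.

HJ76xe84

Offset from 180°W / 90°S: lon 155.98655°, lat 96.18660°.
Field (20°×10°, letters A–R): 155.98655/20 → 7 → H, 96.18660/10 → 9 → J; chars HJ.
Square (2°×1°, digits 0–9): 15.98655/2 → 7, 6.18660/1 → 6; chars 76.
Subsquare (5′×2.5′, letters a–x): 1.98655/0.0833333 → 23 → x, 0.18660/0.0416667 → 4 → e; chars xe.
Extended square (30″×15″, digits 0–9): 0.06988/0.00833333 → 8, 0.01993/0.00416667 → 4; chars 84.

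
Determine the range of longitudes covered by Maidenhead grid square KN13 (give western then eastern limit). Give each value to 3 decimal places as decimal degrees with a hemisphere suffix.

22.000° E, 24.000° E

Field K=10, N=13: +10·20° lon, +13·10° lat → SW at lon 20°, lat 40°.
Square 1, 3: +1·2° lon, +3·1° lat → SW at lon 22°, lat 43°.
Cell spans 2° lon × 1° lat.
west 22.000° E, east 24.000° E.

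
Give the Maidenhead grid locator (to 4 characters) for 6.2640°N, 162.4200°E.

RJ16

Shift to the Maidenhead origin (180°W, 90°S): lon 342.42, lat 96.26.
Field: lon ⌊342.42/20⌋ = 17 → R; lat ⌊96.26/10⌋ = 9 → J.
Square: lon ⌊2.42/2⌋ = 1; lat ⌊6.26/1⌋ = 6.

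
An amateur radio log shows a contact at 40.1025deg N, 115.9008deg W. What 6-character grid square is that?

DN20bc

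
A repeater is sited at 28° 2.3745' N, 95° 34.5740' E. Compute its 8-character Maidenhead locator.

NL78sa99

Shift to the Maidenhead origin (180°W, 90°S): lon 275.57623, lat 118.03957.
Field: 275.57623/20 → 13 → N, 118.03957/10 → 11 → L; chars NL.
Square: 15.57623/2 → 7, 8.03957/1 → 8; chars 78.
Subsquare: 1.57623/0.0833333 → 18 → s, 0.03957/0.0416667 → 0 → a; chars sa.
Extended square: 0.07623/0.00833333 → 9, 0.03957/0.00416667 → 9; chars 99.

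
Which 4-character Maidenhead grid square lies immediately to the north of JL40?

Latitude square 0; +1 → 1.
The longitude characters are unchanged.

JL41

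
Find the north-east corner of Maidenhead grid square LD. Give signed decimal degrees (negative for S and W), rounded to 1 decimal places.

-50.0, 60.0

Field L=11, D=3: +11·20° lon, +3·10° lat → SW at lon 40°, lat -60°.
Cell spans 20° lon × 10° lat. NE corner is SW corner plus one full cell.
latitude -50.0, longitude 60.0.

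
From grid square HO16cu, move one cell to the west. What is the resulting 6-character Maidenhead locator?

Longitude subsquare c = 2; −1 → 1 = b.
The latitude characters are unchanged.

HO16bu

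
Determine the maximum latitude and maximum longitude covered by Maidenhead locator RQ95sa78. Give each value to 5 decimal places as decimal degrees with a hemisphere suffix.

75.03750° N, 179.56667° E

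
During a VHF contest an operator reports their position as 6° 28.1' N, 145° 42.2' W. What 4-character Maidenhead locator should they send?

Add 180° to longitude and 90° to latitude: 34.30, 96.47.
Field: 34.30/20 → 1 → B, 96.47/10 → 9 → J; chars BJ.
Square: 14.30/2 → 7, 6.47/1 → 6; chars 76.

BJ76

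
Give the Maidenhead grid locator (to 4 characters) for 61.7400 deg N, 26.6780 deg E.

KP31

Shift to the Maidenhead origin (180°W, 90°S): lon 206.68, lat 151.74.
Field: 206.68/20 → 10 → K, 151.74/10 → 15 → P; chars KP.
Square: 6.68/2 → 3, 1.74/1 → 1; chars 31.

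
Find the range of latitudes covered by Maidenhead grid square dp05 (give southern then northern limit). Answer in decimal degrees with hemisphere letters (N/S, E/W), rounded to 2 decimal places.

Field D=3, P=15: +3·20° lon, +15·10° lat → SW at lon -120°, lat 60°.
Square 0, 5: +0·2° lon, +5·1° lat → SW at lon -120°, lat 65°.
Cell spans 2° lon × 1° lat.
south 65.00° N, north 66.00° N.

65.00° N, 66.00° N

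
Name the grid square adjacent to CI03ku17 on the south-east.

CI03ku26

Longitude extended square 1; +1 → 2.
Latitude extended square 7; −1 → 6.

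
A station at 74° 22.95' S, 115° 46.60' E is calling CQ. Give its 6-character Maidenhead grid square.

Shift to the Maidenhead origin (180°W, 90°S): lon 295.7767, lat 15.6175.
Field (20°×10°, letters A–R): lon ⌊295.7767/20⌋ = 14 → O; lat ⌊15.6175/10⌋ = 1 → B.
Square (2°×1°, digits 0–9): lon ⌊15.7767/2⌋ = 7; lat ⌊5.6175/1⌋ = 5.
Subsquare (5′×2.5′, letters a–x): lon ⌊1.7767/0.0833333⌋ = 21 → v; lat ⌊0.6175/0.0416667⌋ = 14 → o.

OB75vo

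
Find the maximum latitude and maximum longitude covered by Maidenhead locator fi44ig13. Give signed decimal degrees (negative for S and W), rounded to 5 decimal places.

-5.73333, -71.31667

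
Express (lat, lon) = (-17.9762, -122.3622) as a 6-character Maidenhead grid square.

CH82ta

Offset from 180°W / 90°S: lon 57.6378°, lat 72.0238°.
Field: lon ⌊57.6378/20⌋ = 2 → C; lat ⌊72.0238/10⌋ = 7 → H.
Square: lon ⌊17.6378/2⌋ = 8; lat ⌊2.0238/1⌋ = 2.
Subsquare: lon ⌊1.6378/0.0833333⌋ = 19 → t; lat ⌊0.0238/0.0416667⌋ = 0 → a.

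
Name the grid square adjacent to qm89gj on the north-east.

Longitude subsquare g = 6; +1 → 7 = h.
Latitude subsquare j = 9; +1 → 10 = k.

QM89hk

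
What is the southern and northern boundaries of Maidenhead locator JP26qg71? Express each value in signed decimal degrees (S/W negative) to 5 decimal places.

66.25417, 66.25833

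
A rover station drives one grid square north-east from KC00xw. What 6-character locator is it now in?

Longitude subsquare x = 23; +1 → 24, wraps to 0 = a, carry into square.
Longitude square 0; +1 → 1.
Latitude subsquare w = 22; +1 → 23 = x.

KC10ax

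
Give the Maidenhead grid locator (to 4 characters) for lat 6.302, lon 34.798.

Add 180° to longitude and 90° to latitude: 214.80, 96.30.
Field (20°×10°, letters A–R): lon ⌊214.80/20⌋ = 10 → K; lat ⌊96.30/10⌋ = 9 → J.
Square (2°×1°, digits 0–9): lon ⌊14.80/2⌋ = 7; lat ⌊6.30/1⌋ = 6.

KJ76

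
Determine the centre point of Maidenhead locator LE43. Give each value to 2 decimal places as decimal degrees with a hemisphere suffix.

Field L=11, E=4: +11·20° lon, +4·10° lat → SW at lon 40°, lat -50°.
Square 4, 3: +4·2° lon, +3·1° lat → SW at lon 48°, lat -47°.
Cell spans 2° lon × 1° lat. Centre is SW corner plus half of each.
latitude 46.50° S, longitude 49.00° E.

46.50° S, 49.00° E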